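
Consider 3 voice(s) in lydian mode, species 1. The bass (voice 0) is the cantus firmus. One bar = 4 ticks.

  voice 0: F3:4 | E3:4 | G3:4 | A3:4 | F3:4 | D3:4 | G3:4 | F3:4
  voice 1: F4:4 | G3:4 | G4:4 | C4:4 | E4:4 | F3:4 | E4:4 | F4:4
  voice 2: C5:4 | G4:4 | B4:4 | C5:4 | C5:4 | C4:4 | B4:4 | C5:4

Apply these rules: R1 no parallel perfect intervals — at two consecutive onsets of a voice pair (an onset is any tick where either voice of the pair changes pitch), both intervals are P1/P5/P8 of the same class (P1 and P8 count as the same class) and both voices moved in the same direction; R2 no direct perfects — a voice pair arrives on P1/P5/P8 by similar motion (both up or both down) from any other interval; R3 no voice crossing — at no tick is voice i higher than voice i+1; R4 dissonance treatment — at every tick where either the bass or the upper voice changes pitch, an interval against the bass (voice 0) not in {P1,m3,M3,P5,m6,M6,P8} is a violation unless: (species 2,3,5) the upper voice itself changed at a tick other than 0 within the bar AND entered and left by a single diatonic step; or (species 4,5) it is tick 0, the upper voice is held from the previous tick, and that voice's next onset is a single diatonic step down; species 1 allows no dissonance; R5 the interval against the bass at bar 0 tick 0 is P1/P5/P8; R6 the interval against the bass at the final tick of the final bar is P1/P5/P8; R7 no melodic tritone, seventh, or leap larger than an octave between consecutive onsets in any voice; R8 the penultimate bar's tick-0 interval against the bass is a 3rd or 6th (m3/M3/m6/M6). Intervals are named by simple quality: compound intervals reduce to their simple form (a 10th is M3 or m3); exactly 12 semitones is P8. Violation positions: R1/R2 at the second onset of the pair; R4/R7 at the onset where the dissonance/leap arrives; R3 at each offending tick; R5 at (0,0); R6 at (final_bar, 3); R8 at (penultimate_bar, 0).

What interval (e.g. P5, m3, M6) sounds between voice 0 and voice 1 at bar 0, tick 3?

voice 0=F3 voice 1=F4 -> P8

P8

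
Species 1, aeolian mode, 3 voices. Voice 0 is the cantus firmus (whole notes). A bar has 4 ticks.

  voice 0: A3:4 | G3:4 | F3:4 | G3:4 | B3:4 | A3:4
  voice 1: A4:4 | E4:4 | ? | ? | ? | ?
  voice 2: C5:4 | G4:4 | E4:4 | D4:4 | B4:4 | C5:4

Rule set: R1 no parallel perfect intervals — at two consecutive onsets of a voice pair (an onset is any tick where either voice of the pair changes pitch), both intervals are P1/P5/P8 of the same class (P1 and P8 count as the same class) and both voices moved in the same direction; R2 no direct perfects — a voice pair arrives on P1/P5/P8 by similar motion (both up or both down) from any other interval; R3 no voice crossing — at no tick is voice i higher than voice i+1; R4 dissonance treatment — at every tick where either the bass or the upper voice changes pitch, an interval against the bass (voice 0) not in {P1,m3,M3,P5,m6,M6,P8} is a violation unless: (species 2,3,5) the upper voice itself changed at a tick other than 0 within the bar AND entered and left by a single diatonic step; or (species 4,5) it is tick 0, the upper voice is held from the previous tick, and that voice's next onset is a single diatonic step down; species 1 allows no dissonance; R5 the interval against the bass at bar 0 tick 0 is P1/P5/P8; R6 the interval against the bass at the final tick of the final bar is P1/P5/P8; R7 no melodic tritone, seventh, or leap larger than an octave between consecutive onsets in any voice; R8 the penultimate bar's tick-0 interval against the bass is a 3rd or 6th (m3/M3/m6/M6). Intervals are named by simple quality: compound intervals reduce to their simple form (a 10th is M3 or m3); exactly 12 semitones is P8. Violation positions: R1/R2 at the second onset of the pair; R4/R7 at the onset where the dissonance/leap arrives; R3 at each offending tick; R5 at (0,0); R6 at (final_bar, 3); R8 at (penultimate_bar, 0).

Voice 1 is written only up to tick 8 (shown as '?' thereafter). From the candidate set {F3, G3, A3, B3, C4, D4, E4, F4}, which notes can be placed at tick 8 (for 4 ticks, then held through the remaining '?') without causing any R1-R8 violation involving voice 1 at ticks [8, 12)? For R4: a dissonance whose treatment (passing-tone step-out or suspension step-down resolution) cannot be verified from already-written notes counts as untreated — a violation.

{D4}

F3: violates R2,R7
G3: violates R4
A3: violates R2
B3: violates R4
C4: violates R2
D4: legal
E4: violates R4
F4: violates R3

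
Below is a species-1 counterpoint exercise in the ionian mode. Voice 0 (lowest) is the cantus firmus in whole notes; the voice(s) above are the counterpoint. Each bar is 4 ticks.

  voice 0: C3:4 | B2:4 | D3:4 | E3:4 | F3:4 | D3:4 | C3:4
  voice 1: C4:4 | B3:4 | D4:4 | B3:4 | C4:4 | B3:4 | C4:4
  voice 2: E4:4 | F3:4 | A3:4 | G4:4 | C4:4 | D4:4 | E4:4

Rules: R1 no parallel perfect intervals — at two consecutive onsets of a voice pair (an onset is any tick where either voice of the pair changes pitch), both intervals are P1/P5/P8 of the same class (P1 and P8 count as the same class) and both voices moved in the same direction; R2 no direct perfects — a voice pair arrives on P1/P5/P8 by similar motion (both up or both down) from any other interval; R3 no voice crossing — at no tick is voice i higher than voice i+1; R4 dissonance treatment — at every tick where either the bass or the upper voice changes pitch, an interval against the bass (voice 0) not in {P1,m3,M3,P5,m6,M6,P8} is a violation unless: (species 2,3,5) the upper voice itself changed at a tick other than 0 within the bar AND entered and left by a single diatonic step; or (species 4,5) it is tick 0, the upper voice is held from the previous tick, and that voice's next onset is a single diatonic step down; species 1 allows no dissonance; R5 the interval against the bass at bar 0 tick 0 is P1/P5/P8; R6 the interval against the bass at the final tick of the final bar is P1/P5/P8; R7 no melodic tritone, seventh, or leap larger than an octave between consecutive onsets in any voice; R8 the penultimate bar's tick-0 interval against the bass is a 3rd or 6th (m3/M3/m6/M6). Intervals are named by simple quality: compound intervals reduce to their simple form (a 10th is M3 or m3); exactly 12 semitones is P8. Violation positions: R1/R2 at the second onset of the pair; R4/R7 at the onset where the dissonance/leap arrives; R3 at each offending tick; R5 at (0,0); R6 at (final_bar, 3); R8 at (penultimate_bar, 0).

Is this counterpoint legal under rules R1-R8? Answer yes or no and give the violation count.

bar 0: v0=C3 v1=C4 v2=E4 (M3)
bar 1: v0=B2 v1=B3 v2=F3 (TT)
bar 2: v0=D3 v1=D4 v2=A3 (P5)
bar 3: v0=E3 v1=B3 v2=G4 (m3)
bar 4: v0=F3 v1=C4 v2=C4 (P5)
bar 5: v0=D3 v1=B3 v2=D4 (P8)
bar 6: v0=C3 v1=C4 v2=E4 (M3)
  R5 @ bar0.0: opens on M3
  R1 @ bar1.0: C3/C4 P8 -> B2/B3 P8 similar
  R3 @ bar1.0: B3 above F3
  R4 @ bar1.0: B2/F3 TT untreated
  R7 @ bar1.0: E4->F3 leap 11st
  R3 @ bar1.1: B3 above F3
  R3 @ bar1.2: B3 above F3
  R3 @ bar1.3: B3 above F3
  R1 @ bar2.0: B2/B3 P8 -> D3/D4 P8 similar
  R2 @ bar2.0: B2/F3 TT -> D3/A3 P5 similar
  R3 @ bar2.0: D4 above A3
  R3 @ bar2.1: D4 above A3
  R3 @ bar2.2: D4 above A3
  R3 @ bar2.3: D4 above A3
  R7 @ bar3.0: A3->G4 leap 10st
  R1 @ bar4.0: E3/B3 P5 -> F3/C4 P5 similar
  R8 @ bar5.0: penult P8 not 3rd/6th
  R6 @ bar6.3: closes on M3

No (18 violations)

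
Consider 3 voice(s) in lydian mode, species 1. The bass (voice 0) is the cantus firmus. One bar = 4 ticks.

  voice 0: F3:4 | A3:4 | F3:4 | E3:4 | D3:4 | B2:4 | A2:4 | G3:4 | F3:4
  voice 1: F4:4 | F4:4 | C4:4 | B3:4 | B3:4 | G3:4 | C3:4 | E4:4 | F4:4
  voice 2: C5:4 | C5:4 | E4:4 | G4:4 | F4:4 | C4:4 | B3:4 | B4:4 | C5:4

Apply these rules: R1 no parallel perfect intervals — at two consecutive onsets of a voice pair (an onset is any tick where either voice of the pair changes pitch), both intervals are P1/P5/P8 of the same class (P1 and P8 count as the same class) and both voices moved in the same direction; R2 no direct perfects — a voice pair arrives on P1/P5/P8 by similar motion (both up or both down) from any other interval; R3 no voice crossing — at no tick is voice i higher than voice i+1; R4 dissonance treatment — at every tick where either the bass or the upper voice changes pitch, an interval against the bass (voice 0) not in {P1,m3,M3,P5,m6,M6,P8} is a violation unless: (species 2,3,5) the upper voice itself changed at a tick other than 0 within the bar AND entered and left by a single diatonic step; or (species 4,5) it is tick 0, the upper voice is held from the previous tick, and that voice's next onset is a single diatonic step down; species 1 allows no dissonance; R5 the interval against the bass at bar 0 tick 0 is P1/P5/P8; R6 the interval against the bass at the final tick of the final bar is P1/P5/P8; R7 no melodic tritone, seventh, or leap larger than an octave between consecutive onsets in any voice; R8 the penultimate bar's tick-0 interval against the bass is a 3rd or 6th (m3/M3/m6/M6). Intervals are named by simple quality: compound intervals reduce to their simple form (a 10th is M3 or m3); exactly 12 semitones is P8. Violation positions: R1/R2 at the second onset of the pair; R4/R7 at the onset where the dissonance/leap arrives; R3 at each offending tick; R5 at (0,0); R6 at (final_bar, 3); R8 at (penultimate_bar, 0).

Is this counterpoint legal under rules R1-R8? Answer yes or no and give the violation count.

bar 0: v0=F3 v1=F4 v2=C5 (P5)
bar 1: v0=A3 v1=F4 v2=C5 (m3)
bar 2: v0=F3 v1=C4 v2=E4 (M7)
bar 3: v0=E3 v1=B3 v2=G4 (m3)
bar 4: v0=D3 v1=B3 v2=F4 (m3)
bar 5: v0=B2 v1=G3 v2=C4 (m2)
bar 6: v0=A2 v1=C3 v2=B3 (M2)
bar 7: v0=G3 v1=E4 v2=B4 (M3)
bar 8: v0=F3 v1=F4 v2=C5 (P5)
  R2 @ bar2.0: A3/F4 m6 -> F3/C4 P5 similar
  R4 @ bar2.0: F3/E4 M7 untreated
  R1 @ bar3.0: F3/C4 P5 -> E3/B3 P5 similar
  R4 @ bar5.0: B2/C4 m2 untreated
  R4 @ bar6.0: A2/B3 M2 untreated
  R2 @ bar7.0: C3/B3 M7 -> E4/B4 P5 similar
  R7 @ bar7.0: A2->G3 leap 10st
  R7 @ bar7.0: C3->E4 leap 16st
  R1 @ bar8.0: E4/B4 P5 -> F4/C5 P5 similar

No (9 violations)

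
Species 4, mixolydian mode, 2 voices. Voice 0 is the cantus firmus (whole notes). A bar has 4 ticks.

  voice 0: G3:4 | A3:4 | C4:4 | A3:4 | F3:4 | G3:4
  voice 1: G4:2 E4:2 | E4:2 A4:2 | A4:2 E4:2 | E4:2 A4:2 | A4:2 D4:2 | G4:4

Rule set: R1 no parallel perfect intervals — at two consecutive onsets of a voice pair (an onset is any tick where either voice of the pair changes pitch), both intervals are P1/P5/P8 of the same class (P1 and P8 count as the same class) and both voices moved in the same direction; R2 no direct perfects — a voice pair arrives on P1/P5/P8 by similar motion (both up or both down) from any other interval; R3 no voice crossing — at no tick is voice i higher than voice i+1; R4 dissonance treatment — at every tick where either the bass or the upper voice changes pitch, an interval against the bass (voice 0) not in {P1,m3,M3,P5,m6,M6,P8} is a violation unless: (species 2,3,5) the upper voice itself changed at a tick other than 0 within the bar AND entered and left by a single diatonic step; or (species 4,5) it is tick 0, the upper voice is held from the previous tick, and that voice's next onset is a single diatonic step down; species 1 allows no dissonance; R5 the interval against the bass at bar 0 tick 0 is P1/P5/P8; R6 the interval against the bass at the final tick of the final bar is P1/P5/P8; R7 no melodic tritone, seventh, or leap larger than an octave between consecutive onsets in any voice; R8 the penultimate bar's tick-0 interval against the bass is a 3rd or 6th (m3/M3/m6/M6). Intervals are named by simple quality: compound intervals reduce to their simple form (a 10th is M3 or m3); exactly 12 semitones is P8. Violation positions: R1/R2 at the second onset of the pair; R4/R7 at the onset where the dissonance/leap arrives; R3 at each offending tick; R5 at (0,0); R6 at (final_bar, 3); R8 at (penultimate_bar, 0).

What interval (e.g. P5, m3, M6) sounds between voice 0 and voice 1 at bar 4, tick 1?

M3

voice 0=F3 voice 1=A4 -> M3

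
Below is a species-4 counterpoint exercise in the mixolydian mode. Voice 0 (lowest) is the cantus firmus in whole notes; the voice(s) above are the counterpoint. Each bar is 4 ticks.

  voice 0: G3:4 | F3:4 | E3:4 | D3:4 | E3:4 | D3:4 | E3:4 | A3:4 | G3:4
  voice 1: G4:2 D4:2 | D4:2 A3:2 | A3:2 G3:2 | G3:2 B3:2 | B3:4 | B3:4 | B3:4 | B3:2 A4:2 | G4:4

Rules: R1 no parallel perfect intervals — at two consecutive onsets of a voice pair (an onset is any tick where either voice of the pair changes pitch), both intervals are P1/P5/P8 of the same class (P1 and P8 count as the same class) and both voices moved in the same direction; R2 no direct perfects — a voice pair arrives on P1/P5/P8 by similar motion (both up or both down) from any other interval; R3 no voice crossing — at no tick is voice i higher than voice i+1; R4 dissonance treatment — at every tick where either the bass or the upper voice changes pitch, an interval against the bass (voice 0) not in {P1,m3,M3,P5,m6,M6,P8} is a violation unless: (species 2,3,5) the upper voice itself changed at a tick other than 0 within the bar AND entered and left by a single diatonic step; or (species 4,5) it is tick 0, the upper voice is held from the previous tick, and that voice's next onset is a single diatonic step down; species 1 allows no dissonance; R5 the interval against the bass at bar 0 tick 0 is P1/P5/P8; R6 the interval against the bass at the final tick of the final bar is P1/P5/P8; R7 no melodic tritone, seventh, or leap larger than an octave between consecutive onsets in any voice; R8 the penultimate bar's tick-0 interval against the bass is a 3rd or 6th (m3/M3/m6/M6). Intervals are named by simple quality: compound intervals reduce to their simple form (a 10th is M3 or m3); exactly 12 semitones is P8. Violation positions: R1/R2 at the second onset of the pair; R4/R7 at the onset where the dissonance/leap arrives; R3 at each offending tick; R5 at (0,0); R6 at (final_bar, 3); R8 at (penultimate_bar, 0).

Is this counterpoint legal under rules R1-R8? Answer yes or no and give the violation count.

No (5 violations)

bar 0: v0=G3 v1=G4 (P8)
bar 1: v0=F3 v1=D4 (M6)
bar 2: v0=E3 v1=A3 (P4)
bar 3: v0=D3 v1=G3 (P4)
bar 4: v0=E3 v1=B3 (P5)
bar 5: v0=D3 v1=B3 (M6)
bar 6: v0=E3 v1=B3 (P5)
bar 7: v0=A3 v1=B3 (M2)
bar 8: v0=G3 v1=G4 (P8)
  R4 @ bar3.0: D3/G3 P4 untreated
  R4 @ bar7.0: A3/B3 M2 untreated
  R8 @ bar7.0: penult M2 not 3rd/6th
  R7 @ bar7.2: B3->A4 leap 10st
  R1 @ bar8.0: A3/A4 P8 -> G3/G4 P8 similar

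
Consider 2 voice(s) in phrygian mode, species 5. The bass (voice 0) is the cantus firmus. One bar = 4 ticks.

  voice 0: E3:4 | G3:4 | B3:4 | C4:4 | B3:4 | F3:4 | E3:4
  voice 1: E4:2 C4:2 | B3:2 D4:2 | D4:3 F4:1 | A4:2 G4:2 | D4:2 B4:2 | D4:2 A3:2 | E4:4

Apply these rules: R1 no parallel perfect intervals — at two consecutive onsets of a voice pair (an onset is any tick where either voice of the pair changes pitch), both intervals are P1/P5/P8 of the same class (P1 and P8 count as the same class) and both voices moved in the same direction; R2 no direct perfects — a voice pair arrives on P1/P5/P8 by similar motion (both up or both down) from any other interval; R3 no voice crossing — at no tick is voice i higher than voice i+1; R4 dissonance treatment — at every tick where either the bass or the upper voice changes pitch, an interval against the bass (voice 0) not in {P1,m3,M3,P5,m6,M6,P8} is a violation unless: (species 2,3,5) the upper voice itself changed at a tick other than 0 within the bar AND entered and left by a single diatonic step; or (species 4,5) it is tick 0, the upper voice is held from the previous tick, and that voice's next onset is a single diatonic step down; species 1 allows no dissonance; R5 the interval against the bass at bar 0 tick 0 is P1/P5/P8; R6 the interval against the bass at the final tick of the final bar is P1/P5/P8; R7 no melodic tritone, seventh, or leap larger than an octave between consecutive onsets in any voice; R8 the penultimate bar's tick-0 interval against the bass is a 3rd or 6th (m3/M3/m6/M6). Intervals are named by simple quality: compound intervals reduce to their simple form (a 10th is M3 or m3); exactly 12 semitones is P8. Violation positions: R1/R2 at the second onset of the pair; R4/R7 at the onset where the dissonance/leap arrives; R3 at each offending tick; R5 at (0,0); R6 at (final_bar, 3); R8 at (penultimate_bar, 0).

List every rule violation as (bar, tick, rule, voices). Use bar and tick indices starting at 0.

bar 0: v0=E3 v1=E4 downbeat P8
bar 1: v0=G3 v1=B3 downbeat M3
bar 2: v0=B3 v1=D4 downbeat m3
bar 3: v0=C4 v1=A4 downbeat M6
bar 4: v0=B3 v1=D4 downbeat m3
bar 5: v0=F3 v1=D4 downbeat M6
bar 6: v0=E3 v1=E4 downbeat P8
  -> R4 @ bar 2 tick 3 v(0, 1): B3/F4 TT untreated
  -> R7 @ bar 5 tick 0 v(0,): B3->F3 leap 6st

(2, 3, R4, (0, 1))
(5, 0, R7, (0,))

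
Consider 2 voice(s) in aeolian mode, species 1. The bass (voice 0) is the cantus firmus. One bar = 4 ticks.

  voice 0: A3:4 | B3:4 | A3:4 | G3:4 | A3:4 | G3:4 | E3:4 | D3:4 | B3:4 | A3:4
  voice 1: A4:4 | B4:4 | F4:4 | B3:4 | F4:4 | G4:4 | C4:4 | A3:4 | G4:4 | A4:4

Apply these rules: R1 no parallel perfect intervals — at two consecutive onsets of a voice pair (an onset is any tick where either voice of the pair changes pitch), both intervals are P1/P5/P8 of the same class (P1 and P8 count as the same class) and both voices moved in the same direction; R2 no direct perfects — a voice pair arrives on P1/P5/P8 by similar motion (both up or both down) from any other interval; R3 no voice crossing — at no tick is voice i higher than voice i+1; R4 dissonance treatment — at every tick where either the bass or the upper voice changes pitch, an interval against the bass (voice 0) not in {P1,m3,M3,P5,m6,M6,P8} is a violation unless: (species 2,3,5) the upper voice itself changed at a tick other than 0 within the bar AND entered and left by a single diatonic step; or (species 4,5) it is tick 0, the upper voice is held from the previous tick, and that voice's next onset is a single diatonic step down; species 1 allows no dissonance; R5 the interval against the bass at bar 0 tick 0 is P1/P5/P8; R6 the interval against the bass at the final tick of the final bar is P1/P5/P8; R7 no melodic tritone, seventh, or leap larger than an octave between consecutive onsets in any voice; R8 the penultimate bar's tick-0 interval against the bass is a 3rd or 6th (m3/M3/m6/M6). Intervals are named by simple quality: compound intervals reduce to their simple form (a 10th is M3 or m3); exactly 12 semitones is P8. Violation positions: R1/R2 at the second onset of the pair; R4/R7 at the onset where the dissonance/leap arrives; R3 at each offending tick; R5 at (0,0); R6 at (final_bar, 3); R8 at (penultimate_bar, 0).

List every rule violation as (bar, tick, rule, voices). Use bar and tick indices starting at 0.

bar 0: v0=A3 v1=A4 downbeat P8
bar 1: v0=B3 v1=B4 downbeat P8
bar 2: v0=A3 v1=F4 downbeat m6
bar 3: v0=G3 v1=B3 downbeat M3
bar 4: v0=A3 v1=F4 downbeat m6
bar 5: v0=G3 v1=G4 downbeat P8
bar 6: v0=E3 v1=C4 downbeat m6
bar 7: v0=D3 v1=A3 downbeat P5
bar 8: v0=B3 v1=G4 downbeat m6
bar 9: v0=A3 v1=A4 downbeat P8
  -> R1 @ bar 1 tick 0 v(0, 1): A3/A4 P8 -> B3/B4 P8 similar
  -> R7 @ bar 2 tick 0 v(1,): B4->F4 leap 6st
  -> R7 @ bar 3 tick 0 v(1,): F4->B3 leap 6st
  -> R7 @ bar 4 tick 0 v(1,): B3->F4 leap 6st
  -> R2 @ bar 7 tick 0 v(0, 1): E3/C4 m6 -> D3/A3 P5 similar
  -> R7 @ bar 8 tick 0 v(1,): A3->G4 leap 10st

(1, 0, R1, (0, 1))
(2, 0, R7, (1,))
(3, 0, R7, (1,))
(4, 0, R7, (1,))
(7, 0, R2, (0, 1))
(8, 0, R7, (1,))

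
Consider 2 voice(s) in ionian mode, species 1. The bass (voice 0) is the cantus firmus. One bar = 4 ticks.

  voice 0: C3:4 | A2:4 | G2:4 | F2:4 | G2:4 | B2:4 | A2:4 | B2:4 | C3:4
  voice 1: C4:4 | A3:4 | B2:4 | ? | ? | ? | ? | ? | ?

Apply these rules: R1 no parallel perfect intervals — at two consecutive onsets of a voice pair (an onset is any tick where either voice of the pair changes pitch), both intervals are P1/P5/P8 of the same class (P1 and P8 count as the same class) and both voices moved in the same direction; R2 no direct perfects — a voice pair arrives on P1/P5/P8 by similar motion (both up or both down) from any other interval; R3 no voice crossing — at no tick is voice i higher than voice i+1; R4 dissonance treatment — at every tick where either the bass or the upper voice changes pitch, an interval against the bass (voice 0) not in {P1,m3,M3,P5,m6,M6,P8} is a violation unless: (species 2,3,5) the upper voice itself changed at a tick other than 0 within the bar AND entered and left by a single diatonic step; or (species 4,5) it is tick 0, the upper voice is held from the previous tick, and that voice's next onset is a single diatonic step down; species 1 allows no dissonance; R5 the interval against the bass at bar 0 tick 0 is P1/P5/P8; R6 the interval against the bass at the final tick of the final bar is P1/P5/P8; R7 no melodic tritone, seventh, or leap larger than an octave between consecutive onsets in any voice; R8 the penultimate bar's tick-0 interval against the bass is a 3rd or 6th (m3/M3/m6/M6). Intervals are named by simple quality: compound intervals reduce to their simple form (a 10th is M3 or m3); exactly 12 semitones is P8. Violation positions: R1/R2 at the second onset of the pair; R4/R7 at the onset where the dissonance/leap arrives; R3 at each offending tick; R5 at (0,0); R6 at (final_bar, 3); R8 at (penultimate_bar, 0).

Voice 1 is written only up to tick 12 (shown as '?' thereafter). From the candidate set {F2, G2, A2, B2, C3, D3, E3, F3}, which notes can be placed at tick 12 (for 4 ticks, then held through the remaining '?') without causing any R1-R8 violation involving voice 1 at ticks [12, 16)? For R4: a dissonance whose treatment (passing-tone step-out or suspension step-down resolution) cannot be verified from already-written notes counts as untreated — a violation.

{A2, C3, D3}

F2: violates R2,R7
G2: violates R4
A2: legal
B2: violates R4
C3: legal
D3: legal
E3: violates R4
F3: violates R7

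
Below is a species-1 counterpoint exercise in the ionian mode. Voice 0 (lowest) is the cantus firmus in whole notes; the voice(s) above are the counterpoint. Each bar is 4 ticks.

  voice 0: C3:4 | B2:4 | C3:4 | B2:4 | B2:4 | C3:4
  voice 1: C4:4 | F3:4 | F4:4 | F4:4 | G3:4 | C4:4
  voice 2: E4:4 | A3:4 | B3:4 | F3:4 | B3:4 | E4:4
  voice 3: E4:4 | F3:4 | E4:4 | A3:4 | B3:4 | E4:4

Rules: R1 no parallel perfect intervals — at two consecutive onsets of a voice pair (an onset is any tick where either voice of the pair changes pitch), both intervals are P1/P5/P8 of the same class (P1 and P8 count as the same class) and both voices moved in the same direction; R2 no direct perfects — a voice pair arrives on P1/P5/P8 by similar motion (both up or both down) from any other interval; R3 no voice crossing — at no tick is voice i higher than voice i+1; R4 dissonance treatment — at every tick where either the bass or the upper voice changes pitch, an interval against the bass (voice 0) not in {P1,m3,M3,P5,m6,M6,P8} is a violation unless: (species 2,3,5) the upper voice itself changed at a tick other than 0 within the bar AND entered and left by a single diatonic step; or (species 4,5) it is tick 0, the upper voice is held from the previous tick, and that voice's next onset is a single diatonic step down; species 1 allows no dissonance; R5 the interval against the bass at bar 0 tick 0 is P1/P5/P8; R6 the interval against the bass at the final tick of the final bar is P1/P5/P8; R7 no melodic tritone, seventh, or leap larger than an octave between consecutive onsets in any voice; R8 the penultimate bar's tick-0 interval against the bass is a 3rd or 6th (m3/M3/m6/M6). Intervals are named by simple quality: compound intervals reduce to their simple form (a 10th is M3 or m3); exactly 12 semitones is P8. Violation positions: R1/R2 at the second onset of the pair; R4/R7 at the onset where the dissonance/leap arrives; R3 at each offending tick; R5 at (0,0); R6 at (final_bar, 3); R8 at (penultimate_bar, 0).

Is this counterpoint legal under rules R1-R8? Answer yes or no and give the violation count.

No (35 violations)

bar 0: v0=C3 v1=C4 v2=E4 v3=E4 (M3)
bar 1: v0=B2 v1=F3 v2=A3 v3=F3 (TT)
bar 2: v0=C3 v1=F4 v2=B3 v3=E4 (M3)
bar 3: v0=B2 v1=F4 v2=F3 v3=A3 (m7)
bar 4: v0=B2 v1=G3 v2=B3 v3=B3 (P8)
bar 5: v0=C3 v1=C4 v2=E4 v3=E4 (M3)
  R5 @ bar0.0: opens on M3
  R5 @ bar0.0: opens on M3
  R2 @ bar1.0: C4/E4 M3 -> F3/F3 P1 similar
  R3 @ bar1.0: A3 above F3
  R4 @ bar1.0: B2/F3 TT untreated
  R4 @ bar1.0: B2/A3 m7 untreated
  R4 @ bar1.0: B2/F3 TT untreated
  R7 @ bar1.0: E4->F3 leap 11st
  R3 @ bar1.1: A3 above F3
  R3 @ bar1.2: A3 above F3
  R3 @ bar1.3: A3 above F3
  R3 @ bar2.0: F4 above B3
  R4 @ bar2.0: C3/F4 P4 untreated
  R4 @ bar2.0: C3/B3 M7 untreated
  R7 @ bar2.0: F3->E4 leap 11st
  R3 @ bar2.1: F4 above B3
  R3 @ bar2.2: F4 above B3
  R3 @ bar2.3: F4 above B3
  R3 @ bar3.0: F4 above F3
  R4 @ bar3.0: B2/F4 TT untreated
  R4 @ bar3.0: B2/F3 TT untreated
  R4 @ bar3.0: B2/A3 m7 untreated
  R7 @ bar3.0: B3->F3 leap 6st
  R3 @ bar3.1: F4 above F3
  R3 @ bar3.2: F4 above F3
  R3 @ bar3.3: F4 above F3
  R2 @ bar4.0: F3/A3 M3 -> B3/B3 P1 similar
  R7 @ bar4.0: F4->G3 leap 10st
  R7 @ bar4.0: F3->B3 leap 6st
  R8 @ bar4.0: penult P8 not 3rd/6th
  R8 @ bar4.0: penult P8 not 3rd/6th
  R1 @ bar5.0: B3/B3 P1 -> E4/E4 P1 similar
  R2 @ bar5.0: B2/G3 m6 -> C3/C4 P8 similar
  R6 @ bar5.3: closes on M3
  R6 @ bar5.3: closes on M3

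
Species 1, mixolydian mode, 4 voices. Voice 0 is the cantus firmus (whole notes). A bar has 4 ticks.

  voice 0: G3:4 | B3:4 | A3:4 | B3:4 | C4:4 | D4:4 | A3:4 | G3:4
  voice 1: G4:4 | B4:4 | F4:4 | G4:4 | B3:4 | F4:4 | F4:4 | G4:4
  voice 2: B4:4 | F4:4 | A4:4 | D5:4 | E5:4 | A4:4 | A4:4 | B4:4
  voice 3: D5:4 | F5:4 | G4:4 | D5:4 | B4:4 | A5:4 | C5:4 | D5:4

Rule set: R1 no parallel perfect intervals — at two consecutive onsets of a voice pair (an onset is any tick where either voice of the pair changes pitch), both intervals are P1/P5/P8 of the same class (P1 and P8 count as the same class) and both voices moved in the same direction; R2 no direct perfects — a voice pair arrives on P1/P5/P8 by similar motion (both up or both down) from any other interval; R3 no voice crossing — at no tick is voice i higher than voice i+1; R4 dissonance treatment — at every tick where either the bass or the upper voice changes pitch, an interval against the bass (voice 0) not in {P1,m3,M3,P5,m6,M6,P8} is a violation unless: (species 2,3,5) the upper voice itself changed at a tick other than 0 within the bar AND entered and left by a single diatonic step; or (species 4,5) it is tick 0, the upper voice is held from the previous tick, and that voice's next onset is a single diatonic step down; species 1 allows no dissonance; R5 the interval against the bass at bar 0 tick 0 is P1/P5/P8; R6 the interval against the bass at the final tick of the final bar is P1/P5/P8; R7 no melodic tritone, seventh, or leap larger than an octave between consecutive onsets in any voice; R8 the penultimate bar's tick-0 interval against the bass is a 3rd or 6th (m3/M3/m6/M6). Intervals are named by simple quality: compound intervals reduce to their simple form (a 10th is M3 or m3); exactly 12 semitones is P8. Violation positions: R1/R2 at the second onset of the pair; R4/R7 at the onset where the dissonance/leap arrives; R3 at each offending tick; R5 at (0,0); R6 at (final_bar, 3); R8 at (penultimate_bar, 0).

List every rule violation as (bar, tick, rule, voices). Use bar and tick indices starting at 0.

bar 0: v0=G3 v1=G4 v2=B4 v3=D5 downbeat P5
bar 1: v0=B3 v1=B4 v2=F4 v3=F5 downbeat TT
bar 2: v0=A3 v1=F4 v2=A4 v3=G4 downbeat m7
bar 3: v0=B3 v1=G4 v2=D5 v3=D5 downbeat m3
bar 4: v0=C4 v1=B3 v2=E5 v3=B4 downbeat M7
bar 5: v0=D4 v1=F4 v2=A4 v3=A5 downbeat P5
bar 6: v0=A3 v1=F4 v2=A4 v3=C5 downbeat m3
bar 7: v0=G3 v1=G4 v2=B4 v3=D5 downbeat P5
  -> R5 @ bar 0 tick 0 v(0, 2): opens on M3
  -> R1 @ bar 1 tick 0 v(0, 1): G3/G4 P8 -> B3/B4 P8 similar
  -> R3 @ bar 1 tick 0 v(1, 2): B4 above F4
  -> R4 @ bar 1 tick 0 v(0, 2): B3/F4 TT untreated
  -> R4 @ bar 1 tick 0 v(0, 3): B3/F5 TT untreated
  -> R7 @ bar 1 tick 0 v(2,): B4->F4 leap 6st
  -> R3 @ bar 1 tick 1 v(1, 2): B4 above F4
  -> R3 @ bar 1 tick 2 v(1, 2): B4 above F4
  -> R3 @ bar 1 tick 3 v(1, 2): B4 above F4
  -> R3 @ bar 2 tick 0 v(2, 3): A4 above G4
  -> R4 @ bar 2 tick 0 v(0, 3): A3/G4 m7 untreated
  -> R7 @ bar 2 tick 0 v(1,): B4->F4 leap 6st
  -> R7 @ bar 2 tick 0 v(3,): F5->G4 leap 10st
  -> R3 @ bar 2 tick 1 v(2, 3): A4 above G4
  -> R3 @ bar 2 tick 2 v(2, 3): A4 above G4
  -> R3 @ bar 2 tick 3 v(2, 3): A4 above G4
  -> R2 @ bar 3 tick 0 v(1, 2): F4/A4 M3 -> G4/D5 P5 similar
  -> R2 @ bar 3 tick 0 v(1, 3): F4/G4 M2 -> G4/D5 P5 similar
  -> R2 @ bar 3 tick 0 v(2, 3): A4/G4 M2 -> D5/D5 P1 similar
  -> R2 @ bar 4 tick 0 v(1, 3): G4/D5 P5 -> B3/B4 P8 similar
  -> R3 @ bar 4 tick 0 v(0, 1): C4 above B3
  -> R3 @ bar 4 tick 0 v(2, 3): E5 above B4
  -> R4 @ bar 4 tick 0 v(0, 1): C4/B3 m2 untreated
  -> R4 @ bar 4 tick 0 v(0, 3): C4/B4 M7 untreated
  -> R3 @ bar 4 tick 1 v(0, 1): C4 above B3
  -> R3 @ bar 4 tick 1 v(2, 3): E5 above B4
  -> R3 @ bar 4 tick 2 v(0, 1): C4 above B3
  -> R3 @ bar 4 tick 2 v(2, 3): E5 above B4
  -> R3 @ bar 4 tick 3 v(0, 1): C4 above B3
  -> R3 @ bar 4 tick 3 v(2, 3): E5 above B4
  -> R2 @ bar 5 tick 0 v(0, 3): C4/B4 M7 -> D4/A5 P5 similar
  -> R7 @ bar 5 tick 0 v(1,): B3->F4 leap 6st
  -> R7 @ bar 5 tick 0 v(3,): B4->A5 leap 10st
  -> R8 @ bar 6 tick 0 v(0, 2): penult P8 not 3rd/6th
  -> R1 @ bar 7 tick 0 v(1, 3): F4/C5 P5 -> G4/D5 P5 similar
  -> R6 @ bar 7 tick 3 v(0, 2): closes on M3

(0, 0, R5, (0, 2))
(1, 0, R1, (0, 1))
(1, 0, R3, (1, 2))
(1, 0, R4, (0, 2))
(1, 0, R4, (0, 3))
(1, 0, R7, (2,))
(1, 1, R3, (1, 2))
(1, 2, R3, (1, 2))
(1, 3, R3, (1, 2))
(2, 0, R3, (2, 3))
(2, 0, R4, (0, 3))
(2, 0, R7, (1,))
(2, 0, R7, (3,))
(2, 1, R3, (2, 3))
(2, 2, R3, (2, 3))
(2, 3, R3, (2, 3))
(3, 0, R2, (1, 2))
(3, 0, R2, (1, 3))
(3, 0, R2, (2, 3))
(4, 0, R2, (1, 3))
(4, 0, R3, (0, 1))
(4, 0, R3, (2, 3))
(4, 0, R4, (0, 1))
(4, 0, R4, (0, 3))
(4, 1, R3, (0, 1))
(4, 1, R3, (2, 3))
(4, 2, R3, (0, 1))
(4, 2, R3, (2, 3))
(4, 3, R3, (0, 1))
(4, 3, R3, (2, 3))
(5, 0, R2, (0, 3))
(5, 0, R7, (1,))
(5, 0, R7, (3,))
(6, 0, R8, (0, 2))
(7, 0, R1, (1, 3))
(7, 3, R6, (0, 2))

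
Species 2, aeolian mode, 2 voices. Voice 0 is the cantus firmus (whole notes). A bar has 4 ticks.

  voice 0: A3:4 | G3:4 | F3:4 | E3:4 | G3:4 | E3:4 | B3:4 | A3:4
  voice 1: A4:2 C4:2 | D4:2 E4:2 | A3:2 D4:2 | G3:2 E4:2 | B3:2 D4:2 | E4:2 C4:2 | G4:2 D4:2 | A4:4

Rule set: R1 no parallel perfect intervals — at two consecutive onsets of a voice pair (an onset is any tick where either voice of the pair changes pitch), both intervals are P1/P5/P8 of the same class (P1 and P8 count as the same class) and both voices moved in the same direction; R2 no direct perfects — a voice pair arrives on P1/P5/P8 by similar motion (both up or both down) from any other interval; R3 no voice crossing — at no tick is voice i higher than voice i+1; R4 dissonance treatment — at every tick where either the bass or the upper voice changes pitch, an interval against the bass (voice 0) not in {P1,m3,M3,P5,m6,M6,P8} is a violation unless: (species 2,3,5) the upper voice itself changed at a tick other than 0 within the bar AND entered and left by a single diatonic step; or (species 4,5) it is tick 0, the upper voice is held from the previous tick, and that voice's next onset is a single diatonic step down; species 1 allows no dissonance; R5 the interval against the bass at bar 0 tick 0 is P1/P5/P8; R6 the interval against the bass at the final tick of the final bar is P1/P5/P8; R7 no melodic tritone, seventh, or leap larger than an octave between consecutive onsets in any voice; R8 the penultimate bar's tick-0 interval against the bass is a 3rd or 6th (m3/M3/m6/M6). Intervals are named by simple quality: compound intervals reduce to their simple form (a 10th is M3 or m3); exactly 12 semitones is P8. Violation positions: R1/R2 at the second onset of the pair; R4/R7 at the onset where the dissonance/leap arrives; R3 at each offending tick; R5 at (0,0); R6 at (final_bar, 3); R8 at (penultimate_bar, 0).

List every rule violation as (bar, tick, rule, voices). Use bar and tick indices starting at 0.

No violations across 8 bars (A3..A3 vs A4..A4).

bar 0: v0=A3 v1=A4 downbeat P8
bar 1: v0=G3 v1=D4 downbeat P5
bar 2: v0=F3 v1=A3 downbeat M3
bar 3: v0=E3 v1=G3 downbeat m3
bar 4: v0=G3 v1=B3 downbeat M3
bar 5: v0=E3 v1=E4 downbeat P8
bar 6: v0=B3 v1=G4 downbeat m6
bar 7: v0=A3 v1=A4 downbeat P8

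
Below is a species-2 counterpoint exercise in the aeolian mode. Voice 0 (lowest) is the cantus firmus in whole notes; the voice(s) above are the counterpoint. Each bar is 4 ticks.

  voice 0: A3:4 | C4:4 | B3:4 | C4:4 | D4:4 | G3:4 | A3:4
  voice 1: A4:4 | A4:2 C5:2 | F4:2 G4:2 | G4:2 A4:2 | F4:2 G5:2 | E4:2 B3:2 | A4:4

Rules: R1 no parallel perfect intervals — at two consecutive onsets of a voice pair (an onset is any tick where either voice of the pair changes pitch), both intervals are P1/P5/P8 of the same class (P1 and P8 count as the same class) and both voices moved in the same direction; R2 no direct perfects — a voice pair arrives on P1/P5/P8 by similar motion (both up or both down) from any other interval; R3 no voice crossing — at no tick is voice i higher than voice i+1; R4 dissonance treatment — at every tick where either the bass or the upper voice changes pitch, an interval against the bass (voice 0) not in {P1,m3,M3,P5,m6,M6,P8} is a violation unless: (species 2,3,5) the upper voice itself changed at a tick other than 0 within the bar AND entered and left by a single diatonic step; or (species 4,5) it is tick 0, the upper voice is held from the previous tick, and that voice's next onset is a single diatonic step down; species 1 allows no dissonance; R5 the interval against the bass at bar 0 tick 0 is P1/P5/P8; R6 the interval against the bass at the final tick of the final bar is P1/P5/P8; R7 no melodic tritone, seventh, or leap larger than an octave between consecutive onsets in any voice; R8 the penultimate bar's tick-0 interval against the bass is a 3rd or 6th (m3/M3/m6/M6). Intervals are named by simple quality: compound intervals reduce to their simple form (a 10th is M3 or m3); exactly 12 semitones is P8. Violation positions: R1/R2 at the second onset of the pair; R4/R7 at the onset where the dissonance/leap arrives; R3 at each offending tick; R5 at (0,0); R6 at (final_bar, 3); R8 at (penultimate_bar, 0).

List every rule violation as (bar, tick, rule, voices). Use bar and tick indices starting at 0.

(2, 0, R4, (0, 1))
(4, 2, R4, (0, 1))
(4, 2, R7, (1,))
(5, 0, R7, (1,))
(6, 0, R2, (0, 1))
(6, 0, R7, (1,))

bar 0: v0=A3 v1=A4 downbeat P8
bar 1: v0=C4 v1=A4 downbeat M6
bar 2: v0=B3 v1=F4 downbeat TT
bar 3: v0=C4 v1=G4 downbeat P5
bar 4: v0=D4 v1=F4 downbeat m3
bar 5: v0=G3 v1=E4 downbeat M6
bar 6: v0=A3 v1=A4 downbeat P8
  -> R4 @ bar 2 tick 0 v(0, 1): B3/F4 TT untreated
  -> R4 @ bar 4 tick 2 v(0, 1): D4/G5 P4 untreated
  -> R7 @ bar 4 tick 2 v(1,): F4->G5 leap 14st
  -> R7 @ bar 5 tick 0 v(1,): G5->E4 leap 15st
  -> R2 @ bar 6 tick 0 v(0, 1): G3/B3 M3 -> A3/A4 P8 similar
  -> R7 @ bar 6 tick 0 v(1,): B3->A4 leap 10st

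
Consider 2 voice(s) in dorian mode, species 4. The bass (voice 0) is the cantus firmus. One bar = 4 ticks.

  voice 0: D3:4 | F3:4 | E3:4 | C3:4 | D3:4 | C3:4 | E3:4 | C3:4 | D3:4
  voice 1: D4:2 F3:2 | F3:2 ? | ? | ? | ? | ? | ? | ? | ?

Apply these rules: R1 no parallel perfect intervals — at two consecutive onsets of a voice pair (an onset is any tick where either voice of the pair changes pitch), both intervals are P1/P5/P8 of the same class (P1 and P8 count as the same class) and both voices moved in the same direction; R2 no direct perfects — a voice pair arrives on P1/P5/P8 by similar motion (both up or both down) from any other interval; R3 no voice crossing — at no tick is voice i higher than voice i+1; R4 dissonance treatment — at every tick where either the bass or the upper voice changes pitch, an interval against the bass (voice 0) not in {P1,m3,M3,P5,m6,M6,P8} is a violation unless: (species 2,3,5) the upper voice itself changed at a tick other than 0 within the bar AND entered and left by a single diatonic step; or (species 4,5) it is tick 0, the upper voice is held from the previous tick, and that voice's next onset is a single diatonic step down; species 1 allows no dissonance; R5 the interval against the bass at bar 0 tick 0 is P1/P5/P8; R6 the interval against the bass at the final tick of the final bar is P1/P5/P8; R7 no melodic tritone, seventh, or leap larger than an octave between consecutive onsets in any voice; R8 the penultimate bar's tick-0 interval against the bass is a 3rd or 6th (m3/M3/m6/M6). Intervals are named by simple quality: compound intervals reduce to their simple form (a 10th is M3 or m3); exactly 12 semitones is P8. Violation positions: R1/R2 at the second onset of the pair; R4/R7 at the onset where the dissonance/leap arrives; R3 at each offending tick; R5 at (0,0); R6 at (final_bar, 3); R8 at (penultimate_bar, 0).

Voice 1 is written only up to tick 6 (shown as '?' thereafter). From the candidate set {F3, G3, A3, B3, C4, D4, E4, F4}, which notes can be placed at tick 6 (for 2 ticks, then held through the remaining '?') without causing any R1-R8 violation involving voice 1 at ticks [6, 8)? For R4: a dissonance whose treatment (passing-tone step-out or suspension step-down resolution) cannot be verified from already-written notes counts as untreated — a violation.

F3: legal
G3: violates R4
A3: legal
B3: violates R4,R7
C4: legal
D4: legal
E4: violates R4,R7
F4: legal

{A3, C4, D4, F3, F4}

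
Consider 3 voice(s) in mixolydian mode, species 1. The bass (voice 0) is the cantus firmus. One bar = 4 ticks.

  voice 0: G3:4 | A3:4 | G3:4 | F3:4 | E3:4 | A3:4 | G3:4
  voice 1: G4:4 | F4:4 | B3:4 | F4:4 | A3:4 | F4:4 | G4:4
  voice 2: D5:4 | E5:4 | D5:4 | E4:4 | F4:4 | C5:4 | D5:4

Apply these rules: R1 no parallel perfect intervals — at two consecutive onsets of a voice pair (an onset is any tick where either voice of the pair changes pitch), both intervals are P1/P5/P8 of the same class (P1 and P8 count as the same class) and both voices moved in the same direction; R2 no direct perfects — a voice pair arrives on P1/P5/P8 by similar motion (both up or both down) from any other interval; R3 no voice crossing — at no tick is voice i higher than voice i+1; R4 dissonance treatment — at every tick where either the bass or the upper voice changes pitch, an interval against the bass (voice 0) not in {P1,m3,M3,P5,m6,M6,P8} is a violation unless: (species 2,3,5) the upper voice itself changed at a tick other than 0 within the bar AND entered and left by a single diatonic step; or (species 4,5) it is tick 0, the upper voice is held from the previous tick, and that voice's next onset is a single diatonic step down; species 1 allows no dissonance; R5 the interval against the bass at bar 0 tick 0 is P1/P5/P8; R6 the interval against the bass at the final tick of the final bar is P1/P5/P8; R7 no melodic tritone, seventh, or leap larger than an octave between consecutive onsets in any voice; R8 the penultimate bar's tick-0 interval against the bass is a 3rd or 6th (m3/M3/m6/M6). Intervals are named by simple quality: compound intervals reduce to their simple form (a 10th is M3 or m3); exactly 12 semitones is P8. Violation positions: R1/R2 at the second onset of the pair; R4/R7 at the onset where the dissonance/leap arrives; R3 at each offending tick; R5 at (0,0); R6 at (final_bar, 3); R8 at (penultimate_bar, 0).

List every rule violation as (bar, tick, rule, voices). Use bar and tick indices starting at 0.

(1, 0, R1, (0, 2))
(2, 0, R1, (0, 2))
(2, 0, R7, (1,))
(3, 0, R3, (1, 2))
(3, 0, R4, (0, 2))
(3, 0, R7, (1,))
(3, 0, R7, (2,))
(3, 1, R3, (1, 2))
(3, 2, R3, (1, 2))
(3, 3, R3, (1, 2))
(4, 0, R4, (0, 1))
(4, 0, R4, (0, 2))
(5, 0, R2, (1, 2))
(6, 0, R1, (1, 2))

bar 0: v0=G3 v1=G4 v2=D5 downbeat P5
bar 1: v0=A3 v1=F4 v2=E5 downbeat P5
bar 2: v0=G3 v1=B3 v2=D5 downbeat P5
bar 3: v0=F3 v1=F4 v2=E4 downbeat M7
bar 4: v0=E3 v1=A3 v2=F4 downbeat m2
bar 5: v0=A3 v1=F4 v2=C5 downbeat m3
bar 6: v0=G3 v1=G4 v2=D5 downbeat P5
  -> R1 @ bar 1 tick 0 v(0, 2): G3/D5 P5 -> A3/E5 P5 similar
  -> R1 @ bar 2 tick 0 v(0, 2): A3/E5 P5 -> G3/D5 P5 similar
  -> R7 @ bar 2 tick 0 v(1,): F4->B3 leap 6st
  -> R3 @ bar 3 tick 0 v(1, 2): F4 above E4
  -> R4 @ bar 3 tick 0 v(0, 2): F3/E4 M7 untreated
  -> R7 @ bar 3 tick 0 v(1,): B3->F4 leap 6st
  -> R7 @ bar 3 tick 0 v(2,): D5->E4 leap 10st
  -> R3 @ bar 3 tick 1 v(1, 2): F4 above E4
  -> R3 @ bar 3 tick 2 v(1, 2): F4 above E4
  -> R3 @ bar 3 tick 3 v(1, 2): F4 above E4
  -> R4 @ bar 4 tick 0 v(0, 1): E3/A3 P4 untreated
  -> R4 @ bar 4 tick 0 v(0, 2): E3/F4 m2 untreated
  -> R2 @ bar 5 tick 0 v(1, 2): A3/F4 m6 -> F4/C5 P5 similar
  -> R1 @ bar 6 tick 0 v(1, 2): F4/C5 P5 -> G4/D5 P5 similar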